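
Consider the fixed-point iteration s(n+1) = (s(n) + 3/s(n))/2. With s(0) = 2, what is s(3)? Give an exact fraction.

18817/10864

s(1) = (2 + 3/2)/2 = 7/4.
s(2) = (7/4 + 3/(7/4))/2 = 97/56.
s(3) = (97/56 + 3/(97/56))/2 = 18817/10864.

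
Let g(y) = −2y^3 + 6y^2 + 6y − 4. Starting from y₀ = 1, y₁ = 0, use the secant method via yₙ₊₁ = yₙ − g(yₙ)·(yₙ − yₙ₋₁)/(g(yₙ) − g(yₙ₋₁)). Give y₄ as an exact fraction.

205450/432017

g(1) = 6, g(0) = −4. y₂ = 0 − (−4)·(0 − 1)/((−4) − 6) = 2/5.
g(0) = −4, g(2/5) = −96/125. y₃ = (2/5) − (−96/125)·((2/5) − 0)/((−96/125) − (−4)) = 50/101.
g(2/5) = −96/125, g(50/101) = 204096/1030301. y₄ = (50/101) − (204096/1030301)·((50/101) − (2/5))/((204096/1030301) − (−96/125)) = 205450/432017.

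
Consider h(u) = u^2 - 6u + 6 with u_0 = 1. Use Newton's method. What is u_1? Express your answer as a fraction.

h'(u) = 2u - 6.
h(1) = 1, h'(1) = -4, so u_1 = 1 - 1/(-4) = 5/4.

5/4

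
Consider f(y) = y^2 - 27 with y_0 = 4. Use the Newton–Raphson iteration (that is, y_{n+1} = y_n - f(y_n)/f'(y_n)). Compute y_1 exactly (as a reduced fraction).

f'(y) = 2y.
f(4) = -11, f'(4) = 8, so y_1 = 4 - (-11)/8 = 43/8.

43/8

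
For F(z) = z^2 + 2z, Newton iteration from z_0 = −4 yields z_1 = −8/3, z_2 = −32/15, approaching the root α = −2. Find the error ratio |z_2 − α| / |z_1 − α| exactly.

1/5

z_1 − α = −8/3 − (−2) = −8/3 + 2 = −2/3, so |z_1 − α| = 2/3.
z_2 − α = −32/15 − (−2) = −32/15 + 2 = −2/15, so |z_2 − α| = 2/15.
Ratio = (2/15) / (2/3) = 1/5.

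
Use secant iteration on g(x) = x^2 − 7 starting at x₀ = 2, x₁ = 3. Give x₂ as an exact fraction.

g(2) = −3, g(3) = 2. x₂ = 3 − 2·(3 − 2)/(2 − (−3)) = 13/5.

13/5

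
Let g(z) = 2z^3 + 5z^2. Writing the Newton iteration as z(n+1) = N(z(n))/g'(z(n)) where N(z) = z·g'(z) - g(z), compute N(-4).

g'(z) = 6z^2 + 10z.
N(z) = z·g'(z) - g(z) = z·(6z^2 + 10z) - (2z^3 + 5z^2) = 4z^3 + 5z^2.
N(-4) = -176.

-176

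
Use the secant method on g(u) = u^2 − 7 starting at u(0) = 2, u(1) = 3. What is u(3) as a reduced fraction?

37/14

g(2) = −3, g(3) = 2. u(2) = 3 − 2·(3 − 2)/(2 − (−3)) = 13/5.
g(3) = 2, g(13/5) = −6/25. u(3) = (13/5) − (−6/25)·((13/5) − 3)/((−6/25) − 2) = 37/14.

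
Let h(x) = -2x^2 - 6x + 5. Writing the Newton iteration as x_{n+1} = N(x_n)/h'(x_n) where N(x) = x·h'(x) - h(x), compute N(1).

h'(x) = -4x - 6.
N(x) = x·h'(x) - h(x) = x·(-4x - 6) - (-2x^2 - 6x + 5) = -2x^2 - 5.
N(1) = -7.

-7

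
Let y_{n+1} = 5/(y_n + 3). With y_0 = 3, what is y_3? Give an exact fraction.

y_1 = 5/(3 + 3) = 5/6.
y_2 = 5/(5/6 + 3) = 30/23.
y_3 = 5/(30/23 + 3) = 115/99.

115/99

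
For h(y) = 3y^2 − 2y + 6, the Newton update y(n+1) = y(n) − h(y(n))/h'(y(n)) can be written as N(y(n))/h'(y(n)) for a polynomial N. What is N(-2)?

6

h'(y) = 6y − 2.
N(y) = y·h'(y) − h(y) = y·(6y − 2) − (3y^2 − 2y + 6) = 3y^2 − 6.
N(-2) = 6.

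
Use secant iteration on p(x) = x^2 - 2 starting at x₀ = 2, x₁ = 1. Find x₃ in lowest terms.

10/7

p(2) = 2, p(1) = -1. x₂ = 1 - (-1)·(1 - 2)/((-1) - 2) = 4/3.
p(1) = -1, p(4/3) = -2/9. x₃ = (4/3) - (-2/9)·((4/3) - 1)/((-2/9) - (-1)) = 10/7.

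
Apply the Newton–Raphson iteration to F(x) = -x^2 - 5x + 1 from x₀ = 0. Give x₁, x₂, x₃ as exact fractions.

F'(x) = -2x - 5.
F(0) = 1, F'(0) = -5, so x₁ = 0 - 1/(-5) = 1/5.
F(1/5) = -1/25, F'(1/5) = -27/5, so x₂ = (1/5) - (-1/25)/(-27/5) = 26/135.
F(26/135) = -1/18225, F'(26/135) = -727/135, so x₃ = (26/135) - (-1/18225)/(-727/135) = 18901/98145.

x₁ = 1/5, x₂ = 26/135, x₃ = 18901/98145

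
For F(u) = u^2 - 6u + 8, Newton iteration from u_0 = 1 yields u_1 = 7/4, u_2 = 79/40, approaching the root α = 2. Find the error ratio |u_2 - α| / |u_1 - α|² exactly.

u_1 - α = 7/4 - 2 = -1/4, so |u_1 - α| = 1/4.
u_2 - α = 79/40 - 2 = -1/40, so |u_2 - α| = 1/40.
|u_1 - α|² = 1/16.
Ratio = (1/40) / (1/16) = 2/5.

2/5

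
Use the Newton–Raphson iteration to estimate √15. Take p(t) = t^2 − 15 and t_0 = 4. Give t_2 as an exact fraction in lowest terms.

p'(t) = 2t.
p(4) = 1, p'(4) = 8, so t_1 = 4 − 1/8 = 31/8.
p(31/8) = 1/64, p'(31/8) = 31/4, so t_2 = (31/8) − (1/64)/(31/4) = 1921/496.

1921/496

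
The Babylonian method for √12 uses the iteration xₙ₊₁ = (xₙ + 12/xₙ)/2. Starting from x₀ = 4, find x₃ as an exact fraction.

18817/5432

x₁ = (4 + 12/4)/2 = 7/2.
x₂ = (7/2 + 12/(7/2))/2 = 97/28.
x₃ = (97/28 + 12/(97/28))/2 = 18817/5432.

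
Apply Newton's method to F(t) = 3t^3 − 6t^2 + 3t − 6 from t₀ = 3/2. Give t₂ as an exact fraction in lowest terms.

3233/1540

F'(t) = 9t^2 − 12t + 3.
F(3/2) = −39/8, F'(3/2) = 21/4, so t₁ = (3/2) − (−39/8)/(21/4) = 17/7.
F(17/7) = 3042/343, F'(17/7) = 1320/49, so t₂ = (17/7) − (3042/343)/(1320/49) = 3233/1540.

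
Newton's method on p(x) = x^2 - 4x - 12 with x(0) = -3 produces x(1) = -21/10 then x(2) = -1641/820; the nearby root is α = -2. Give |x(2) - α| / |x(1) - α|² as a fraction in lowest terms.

x(1) - α = -21/10 - (-2) = -21/10 + 2 = -1/10, so |x(1) - α| = 1/10.
x(2) - α = -1641/820 - (-2) = -1641/820 + 2 = -1/820, so |x(2) - α| = 1/820.
|x(1) - α|² = 1/100.
Ratio = (1/820) / (1/100) = 5/41.

5/41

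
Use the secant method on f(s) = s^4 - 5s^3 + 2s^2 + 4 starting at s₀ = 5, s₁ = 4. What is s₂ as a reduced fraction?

178/41

f(5) = 54, f(4) = -28. s₂ = 4 - (-28)·(4 - 5)/((-28) - 54) = 178/41.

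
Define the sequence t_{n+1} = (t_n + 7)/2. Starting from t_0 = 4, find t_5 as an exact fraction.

t_1 = (4 + 7)/2 = 11/2.
t_2 = ((11/2) + 7)/2 = 25/4.
t_3 = ((25/4) + 7)/2 = 53/8.
t_4 = ((53/8) + 7)/2 = 109/16.
t_5 = ((109/16) + 7)/2 = 221/32.

221/32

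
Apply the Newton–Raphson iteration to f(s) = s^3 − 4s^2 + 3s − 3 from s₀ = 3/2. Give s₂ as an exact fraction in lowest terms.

67/162

f'(s) = 3s^2 − 8s + 3.
f(3/2) = −33/8, f'(3/2) = −9/4, so s₁ = (3/2) − (−33/8)/(−9/4) = −1/3.
f(−1/3) = −121/27, f'(−1/3) = 6, so s₂ = (−1/3) − (−121/27)/6 = 67/162.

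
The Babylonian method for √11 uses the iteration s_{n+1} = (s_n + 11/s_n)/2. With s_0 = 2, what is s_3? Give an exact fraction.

s_1 = (2 + 11/2)/2 = 15/4.
s_2 = (15/4 + 11/(15/4))/2 = 401/120.
s_3 = (401/120 + 11/(401/120))/2 = 319201/96240.

319201/96240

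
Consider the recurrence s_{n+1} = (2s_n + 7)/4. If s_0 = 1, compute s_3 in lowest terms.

51/16

s_1 = (2·1 + 7)/4 = 9/4.
s_2 = (2·(9/4) + 7)/4 = 23/8.
s_3 = (2·(23/8) + 7)/4 = 51/16.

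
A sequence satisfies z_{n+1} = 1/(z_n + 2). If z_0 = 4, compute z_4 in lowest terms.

32/77

z_1 = 1/(4 + 2) = 1/6.
z_2 = 1/(1/6 + 2) = 6/13.
z_3 = 1/(6/13 + 2) = 13/32.
z_4 = 1/(13/32 + 2) = 32/77.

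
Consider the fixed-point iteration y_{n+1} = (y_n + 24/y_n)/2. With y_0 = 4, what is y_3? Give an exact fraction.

y_1 = (4 + 24/4)/2 = 5.
y_2 = (5 + 24/5)/2 = 49/10.
y_3 = (49/10 + 24/(49/10))/2 = 4801/980.

4801/980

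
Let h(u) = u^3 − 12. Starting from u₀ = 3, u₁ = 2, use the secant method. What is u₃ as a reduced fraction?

2763/1201

h(3) = 15, h(2) = −4. u₂ = 2 − (−4)·(2 − 3)/((−4) − 15) = 42/19.
h(2) = −4, h(42/19) = −8220/6859. u₃ = (42/19) − (−8220/6859)·((42/19) − 2)/((−8220/6859) − (−4)) = 2763/1201.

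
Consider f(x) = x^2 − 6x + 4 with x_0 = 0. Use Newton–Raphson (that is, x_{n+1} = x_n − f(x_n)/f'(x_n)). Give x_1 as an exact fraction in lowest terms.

2/3

f'(x) = 2x − 6.
f(0) = 4, f'(0) = −6, so x_1 = 0 − 4/(−6) = 2/3.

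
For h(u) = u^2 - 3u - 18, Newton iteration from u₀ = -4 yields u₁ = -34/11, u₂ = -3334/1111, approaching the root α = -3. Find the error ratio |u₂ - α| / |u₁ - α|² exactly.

u₁ - α = -34/11 - (-3) = -34/11 + 3 = -1/11, so |u₁ - α| = 1/11.
u₂ - α = -3334/1111 - (-3) = -3334/1111 + 3 = -1/1111, so |u₂ - α| = 1/1111.
|u₁ - α|² = 1/121.
Ratio = (1/1111) / (1/121) = 11/101.

11/101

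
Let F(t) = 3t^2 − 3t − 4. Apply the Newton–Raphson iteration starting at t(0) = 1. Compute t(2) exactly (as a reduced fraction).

61/33

F'(t) = 6t − 3.
F(1) = −4, F'(1) = 3, so t(1) = 1 − (−4)/3 = 7/3.
F(7/3) = 16/3, F'(7/3) = 11, so t(2) = (7/3) − (16/3)/11 = 61/33.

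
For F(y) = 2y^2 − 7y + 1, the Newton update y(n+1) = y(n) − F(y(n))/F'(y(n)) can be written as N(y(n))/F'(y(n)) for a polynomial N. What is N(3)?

F'(y) = 4y − 7.
N(y) = y·F'(y) − F(y) = y·(4y − 7) − (2y^2 − 7y + 1) = 2y^2 − 1.
N(3) = 17.

17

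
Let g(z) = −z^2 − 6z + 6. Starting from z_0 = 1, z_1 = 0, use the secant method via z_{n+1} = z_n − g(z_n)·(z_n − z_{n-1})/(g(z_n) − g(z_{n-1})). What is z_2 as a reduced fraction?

g(1) = −1, g(0) = 6. z_2 = 0 − 6·(0 − 1)/(6 − (−1)) = 6/7.

6/7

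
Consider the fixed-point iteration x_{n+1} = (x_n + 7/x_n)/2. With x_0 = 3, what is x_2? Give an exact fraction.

x_1 = (3 + 7/3)/2 = 8/3.
x_2 = (8/3 + 7/(8/3))/2 = 127/48.

127/48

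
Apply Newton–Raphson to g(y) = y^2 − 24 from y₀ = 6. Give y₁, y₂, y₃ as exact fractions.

y₁ = 5, y₂ = 49/10, y₃ = 4801/980

g'(y) = 2y.
g(6) = 12, g'(6) = 12, so y₁ = 6 − 12/12 = 5.
g(5) = 1, g'(5) = 10, so y₂ = 5 − 1/10 = 49/10.
g(49/10) = 1/100, g'(49/10) = 49/5, so y₃ = (49/10) − (1/100)/(49/5) = 4801/980.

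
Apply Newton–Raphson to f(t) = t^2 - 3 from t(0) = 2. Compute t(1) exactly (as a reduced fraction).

7/4

f'(t) = 2t.
f(2) = 1, f'(2) = 4, so t(1) = 2 - 1/4 = 7/4.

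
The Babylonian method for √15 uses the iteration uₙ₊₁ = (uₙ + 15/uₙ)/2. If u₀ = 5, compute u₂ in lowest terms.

31/8

u₁ = (5 + 15/5)/2 = 4.
u₂ = (4 + 15/4)/2 = 31/8.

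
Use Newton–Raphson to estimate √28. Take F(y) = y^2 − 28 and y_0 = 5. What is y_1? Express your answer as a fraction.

F'(y) = 2y.
F(5) = −3, F'(5) = 10, so y_1 = 5 − (−3)/10 = 53/10.

53/10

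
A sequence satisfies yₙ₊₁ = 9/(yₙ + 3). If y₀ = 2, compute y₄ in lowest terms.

13/7

y₁ = 9/(2 + 3) = 9/5.
y₂ = 9/(9/5 + 3) = 15/8.
y₃ = 9/(15/8 + 3) = 24/13.
y₄ = 9/(24/13 + 3) = 13/7.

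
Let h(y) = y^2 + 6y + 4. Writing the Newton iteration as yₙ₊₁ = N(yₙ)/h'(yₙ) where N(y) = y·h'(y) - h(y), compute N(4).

12

h'(y) = 2y + 6.
N(y) = y·h'(y) - h(y) = y·(2y + 6) - (y^2 + 6y + 4) = y^2 - 4.
N(4) = 12.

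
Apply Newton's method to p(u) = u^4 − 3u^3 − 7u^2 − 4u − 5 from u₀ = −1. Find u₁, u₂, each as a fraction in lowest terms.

p'(u) = 4u^3 − 9u^2 − 14u − 4.
p(−1) = −4, p'(−1) = −3, so u₁ = (−1) − (−4)/(−3) = −7/3.
p(−7/3) = 2752/81, p'(−7/3) = −1921/27, so u₂ = (−7/3) − (2752/81)/(−1921/27) = −3565/1921.

u₁ = −7/3, u₂ = −3565/1921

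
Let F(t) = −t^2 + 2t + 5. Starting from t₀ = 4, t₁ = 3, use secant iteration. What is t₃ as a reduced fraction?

F(4) = −3, F(3) = 2. t₂ = 3 − 2·(3 − 4)/(2 − (−3)) = 17/5.
F(3) = 2, F(17/5) = 6/25. t₃ = (17/5) − (6/25)·((17/5) − 3)/((6/25) − 2) = 38/11.

38/11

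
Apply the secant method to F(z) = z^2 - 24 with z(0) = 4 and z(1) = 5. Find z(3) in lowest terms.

436/89

F(4) = -8, F(5) = 1. z(2) = 5 - 1·(5 - 4)/(1 - (-8)) = 44/9.
F(5) = 1, F(44/9) = -8/81. z(3) = (44/9) - (-8/81)·((44/9) - 5)/((-8/81) - 1) = 436/89.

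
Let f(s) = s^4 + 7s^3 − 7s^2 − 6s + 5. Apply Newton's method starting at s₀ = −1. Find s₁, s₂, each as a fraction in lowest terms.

f'(s) = 4s^3 + 21s^2 − 14s − 6.
f(−1) = −2, f'(−1) = 25, so s₁ = (−1) − (−2)/25 = −23/25.
f(−23/25) = −54384/390625, f'(−23/25) = 336557/15625, so s₂ = (−23/25) − (−54384/390625)/(336557/15625) = −7686427/8413925.

s₁ = −23/25, s₂ = −7686427/8413925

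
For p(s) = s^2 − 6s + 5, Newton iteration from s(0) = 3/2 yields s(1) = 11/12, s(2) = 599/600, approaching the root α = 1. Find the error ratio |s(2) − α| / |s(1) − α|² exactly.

6/25

s(1) − α = 11/12 − 1 = −1/12, so |s(1) − α| = 1/12.
s(2) − α = 599/600 − 1 = −1/600, so |s(2) − α| = 1/600.
|s(1) − α|² = 1/144.
Ratio = (1/600) / (1/144) = 6/25.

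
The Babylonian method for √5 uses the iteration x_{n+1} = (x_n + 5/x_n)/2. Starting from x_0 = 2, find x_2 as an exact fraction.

161/72

x_1 = (2 + 5/2)/2 = 9/4.
x_2 = (9/4 + 5/(9/4))/2 = 161/72.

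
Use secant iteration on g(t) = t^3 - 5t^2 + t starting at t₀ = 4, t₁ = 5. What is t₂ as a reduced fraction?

80/17

g(4) = -12, g(5) = 5. t₂ = 5 - 5·(5 - 4)/(5 - (-12)) = 80/17.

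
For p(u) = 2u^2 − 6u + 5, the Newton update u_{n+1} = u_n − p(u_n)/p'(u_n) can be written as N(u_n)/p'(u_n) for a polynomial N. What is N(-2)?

p'(u) = 4u − 6.
N(u) = u·p'(u) − p(u) = u·(4u − 6) − (2u^2 − 6u + 5) = 2u^2 − 5.
N(-2) = 3.

3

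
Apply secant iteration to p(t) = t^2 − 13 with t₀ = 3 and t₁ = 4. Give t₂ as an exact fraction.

p(3) = −4, p(4) = 3. t₂ = 4 − 3·(4 − 3)/(3 − (−4)) = 25/7.

25/7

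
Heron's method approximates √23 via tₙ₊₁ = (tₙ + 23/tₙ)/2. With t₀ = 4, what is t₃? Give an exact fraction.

17913697/3735264

t₁ = (4 + 23/4)/2 = 39/8.
t₂ = (39/8 + 23/(39/8))/2 = 2993/624.
t₃ = (2993/624 + 23/(2993/624))/2 = 17913697/3735264.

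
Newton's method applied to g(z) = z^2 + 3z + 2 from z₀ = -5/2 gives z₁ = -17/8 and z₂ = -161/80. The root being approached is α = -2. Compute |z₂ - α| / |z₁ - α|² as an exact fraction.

4/5

z₁ - α = -17/8 - (-2) = -17/8 + 2 = -1/8, so |z₁ - α| = 1/8.
z₂ - α = -161/80 - (-2) = -161/80 + 2 = -1/80, so |z₂ - α| = 1/80.
|z₁ - α|² = 1/64.
Ratio = (1/80) / (1/64) = 4/5.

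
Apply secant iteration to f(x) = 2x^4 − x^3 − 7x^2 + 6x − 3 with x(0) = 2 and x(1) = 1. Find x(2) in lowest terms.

11/8

f(2) = 5, f(1) = −3. x(2) = 1 − (−3)·(1 − 2)/((−3) − 5) = 11/8.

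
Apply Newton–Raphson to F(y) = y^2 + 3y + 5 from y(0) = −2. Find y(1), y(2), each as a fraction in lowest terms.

y(1) = 1, y(2) = −4/5

F'(y) = 2y + 3.
F(−2) = 3, F'(−2) = −1, so y(1) = (−2) − 3/(−1) = 1.
F(1) = 9, F'(1) = 5, so y(2) = 1 − 9/5 = −4/5.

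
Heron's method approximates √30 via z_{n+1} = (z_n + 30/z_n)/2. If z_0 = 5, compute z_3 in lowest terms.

116161/21208

z_1 = (5 + 30/5)/2 = 11/2.
z_2 = (11/2 + 30/(11/2))/2 = 241/44.
z_3 = (241/44 + 30/(241/44))/2 = 116161/21208.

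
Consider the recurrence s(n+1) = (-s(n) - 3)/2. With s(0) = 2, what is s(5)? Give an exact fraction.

s(1) = (-2 - 3)/2 = -5/2.
s(2) = (-(-5/2) - 3)/2 = -1/4.
s(3) = (-(-1/4) - 3)/2 = -11/8.
s(4) = (-(-11/8) - 3)/2 = -13/16.
s(5) = (-(-13/16) - 3)/2 = -35/32.

-35/32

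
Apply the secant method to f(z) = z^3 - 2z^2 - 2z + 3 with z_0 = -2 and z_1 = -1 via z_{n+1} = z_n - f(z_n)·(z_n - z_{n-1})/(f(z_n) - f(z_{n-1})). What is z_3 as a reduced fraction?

-961/719

f(-2) = -9, f(-1) = 2. z_2 = (-1) - 2·((-1) - (-2))/(2 - (-9)) = -13/11.
f(-1) = 2, f(-13/11) = 1224/1331. z_3 = (-13/11) - (1224/1331)·((-13/11) - (-1))/((1224/1331) - 2) = -961/719.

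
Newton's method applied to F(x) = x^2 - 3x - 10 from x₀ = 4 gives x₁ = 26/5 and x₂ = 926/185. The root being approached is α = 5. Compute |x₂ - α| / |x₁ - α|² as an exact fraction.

x₁ - α = 26/5 - 5 = 1/5, so |x₁ - α| = 1/5.
x₂ - α = 926/185 - 5 = 1/185, so |x₂ - α| = 1/185.
|x₁ - α|² = 1/25.
Ratio = (1/185) / (1/25) = 5/37.

5/37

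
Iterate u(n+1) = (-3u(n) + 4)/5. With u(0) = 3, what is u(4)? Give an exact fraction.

103/125

u(1) = (-3·3 + 4)/5 = -1.
u(2) = (-3·(-1) + 4)/5 = 7/5.
u(3) = (-3·(7/5) + 4)/5 = -1/25.
u(4) = (-3·(-1/25) + 4)/5 = 103/125.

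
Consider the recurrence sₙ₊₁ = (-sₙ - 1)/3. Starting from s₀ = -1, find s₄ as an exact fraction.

s₁ = (-(-1) - 1)/3 = 0.
s₂ = (-0 - 1)/3 = -1/3.
s₃ = (-(-1/3) - 1)/3 = -2/9.
s₄ = (-(-2/9) - 1)/3 = -7/27.

-7/27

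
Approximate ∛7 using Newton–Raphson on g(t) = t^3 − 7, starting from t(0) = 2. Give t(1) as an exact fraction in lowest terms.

23/12

g'(t) = 3t^2.
g(2) = 1, g'(2) = 12, so t(1) = 2 − 1/12 = 23/12.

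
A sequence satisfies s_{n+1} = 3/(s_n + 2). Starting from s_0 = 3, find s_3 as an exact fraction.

39/41

s_1 = 3/(3 + 2) = 3/5.
s_2 = 3/(3/5 + 2) = 15/13.
s_3 = 3/(15/13 + 2) = 39/41.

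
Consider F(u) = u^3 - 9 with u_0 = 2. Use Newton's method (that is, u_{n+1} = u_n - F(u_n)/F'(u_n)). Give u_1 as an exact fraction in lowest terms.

25/12

F'(u) = 3u^2.
F(2) = -1, F'(2) = 12, so u_1 = 2 - (-1)/12 = 25/12.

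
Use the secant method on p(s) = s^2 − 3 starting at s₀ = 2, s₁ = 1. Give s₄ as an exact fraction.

p(2) = 1, p(1) = −2. s₂ = 1 − (−2)·(1 − 2)/((−2) − 1) = 5/3.
p(1) = −2, p(5/3) = −2/9. s₃ = (5/3) − (−2/9)·((5/3) − 1)/((−2/9) − (−2)) = 7/4.
p(5/3) = −2/9, p(7/4) = 1/16. s₄ = (7/4) − (1/16)·((7/4) − (5/3))/((1/16) − (−2/9)) = 71/41.

71/41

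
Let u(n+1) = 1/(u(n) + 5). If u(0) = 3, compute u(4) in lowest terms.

u(1) = 1/(3 + 5) = 1/8.
u(2) = 1/(1/8 + 5) = 8/41.
u(3) = 1/(8/41 + 5) = 41/213.
u(4) = 1/(41/213 + 5) = 213/1106.

213/1106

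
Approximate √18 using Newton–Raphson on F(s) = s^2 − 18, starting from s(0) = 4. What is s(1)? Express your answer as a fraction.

F'(s) = 2s.
F(4) = −2, F'(4) = 8, so s(1) = 4 − (−2)/8 = 17/4.

17/4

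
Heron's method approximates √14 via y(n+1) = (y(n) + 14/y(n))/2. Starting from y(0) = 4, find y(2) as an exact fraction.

449/120

y(1) = (4 + 14/4)/2 = 15/4.
y(2) = (15/4 + 14/(15/4))/2 = 449/120.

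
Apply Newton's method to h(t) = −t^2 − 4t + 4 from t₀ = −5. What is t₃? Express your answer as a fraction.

−1136689/235416

h'(t) = −2t − 4.
h(−5) = −1, h'(−5) = 6, so t₁ = (−5) − (−1)/6 = −29/6.
h(−29/6) = −1/36, h'(−29/6) = 17/3, so t₂ = (−29/6) − (−1/36)/(17/3) = −985/204.
h(−985/204) = −1/41616, h'(−985/204) = 577/102, so t₃ = (−985/204) − (−1/41616)/(577/102) = −1136689/235416.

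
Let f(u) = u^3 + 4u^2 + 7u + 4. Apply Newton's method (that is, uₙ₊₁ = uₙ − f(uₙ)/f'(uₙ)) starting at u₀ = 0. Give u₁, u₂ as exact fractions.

u₁ = −4/7, u₂ = −1052/1169

f'(u) = 3u^2 + 8u + 7.
f(0) = 4, f'(0) = 7, so u₁ = 0 − 4/7 = −4/7.
f(−4/7) = 384/343, f'(−4/7) = 167/49, so u₂ = (−4/7) − (384/343)/(167/49) = −1052/1169.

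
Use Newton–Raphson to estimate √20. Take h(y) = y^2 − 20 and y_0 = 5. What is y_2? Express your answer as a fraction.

161/36

h'(y) = 2y.
h(5) = 5, h'(5) = 10, so y_1 = 5 − 5/10 = 9/2.
h(9/2) = 1/4, h'(9/2) = 9, so y_2 = (9/2) − (1/4)/9 = 161/36.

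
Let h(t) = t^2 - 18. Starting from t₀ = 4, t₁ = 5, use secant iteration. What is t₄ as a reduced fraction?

h(4) = -2, h(5) = 7. t₂ = 5 - 7·(5 - 4)/(7 - (-2)) = 38/9.
h(5) = 7, h(38/9) = -14/81. t₃ = (38/9) - (-14/81)·((38/9) - 5)/((-14/81) - 7) = 352/83.
h(38/9) = -14/81, h(352/83) = -98/6889. t₄ = (352/83) - (-98/6889)·((352/83) - (38/9))/((-98/6889) - (-14/81)) = 13411/3161.

13411/3161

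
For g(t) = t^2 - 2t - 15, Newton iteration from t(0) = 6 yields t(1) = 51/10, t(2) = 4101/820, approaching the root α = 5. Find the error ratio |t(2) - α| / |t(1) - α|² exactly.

5/41

t(1) - α = 51/10 - 5 = 1/10, so |t(1) - α| = 1/10.
t(2) - α = 4101/820 - 5 = 1/820, so |t(2) - α| = 1/820.
|t(1) - α|² = 1/100.
Ratio = (1/820) / (1/100) = 5/41.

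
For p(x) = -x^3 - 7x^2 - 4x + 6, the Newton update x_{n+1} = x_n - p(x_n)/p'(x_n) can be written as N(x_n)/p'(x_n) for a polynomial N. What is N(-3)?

-15

p'(x) = -3x^2 - 14x - 4.
N(x) = x·p'(x) - p(x) = x·(-3x^2 - 14x - 4) - (-x^3 - 7x^2 - 4x + 6) = -2x^3 - 7x^2 - 6.
N(-3) = -15.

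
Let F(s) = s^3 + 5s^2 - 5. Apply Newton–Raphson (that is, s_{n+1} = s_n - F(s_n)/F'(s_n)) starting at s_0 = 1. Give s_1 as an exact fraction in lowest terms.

12/13

F'(s) = 3s^2 + 10s.
F(1) = 1, F'(1) = 13, so s_1 = 1 - 1/13 = 12/13.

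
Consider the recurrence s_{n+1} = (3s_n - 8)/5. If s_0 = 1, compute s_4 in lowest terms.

s_1 = (3·1 - 8)/5 = -1.
s_2 = (3·(-1) - 8)/5 = -11/5.
s_3 = (3·(-11/5) - 8)/5 = -73/25.
s_4 = (3·(-73/25) - 8)/5 = -419/125.

-419/125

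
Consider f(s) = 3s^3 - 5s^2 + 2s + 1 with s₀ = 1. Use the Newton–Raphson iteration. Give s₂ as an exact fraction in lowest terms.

f'(s) = 9s^2 - 10s + 2.
f(1) = 1, f'(1) = 1, so s₁ = 1 - 1/1 = 0.
f(0) = 1, f'(0) = 2, so s₂ = 0 - 1/2 = -1/2.

-1/2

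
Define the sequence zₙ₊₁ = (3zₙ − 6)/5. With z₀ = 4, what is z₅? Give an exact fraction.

z₁ = (3·4 − 6)/5 = 6/5.
z₂ = (3·(6/5) − 6)/5 = −12/25.
z₃ = (3·(−12/25) − 6)/5 = −186/125.
z₄ = (3·(−186/125) − 6)/5 = −1308/625.
z₅ = (3·(−1308/625) − 6)/5 = −7674/3125.

−7674/3125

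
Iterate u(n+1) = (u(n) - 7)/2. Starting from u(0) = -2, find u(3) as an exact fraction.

-51/8

u(1) = ((-2) - 7)/2 = -9/2.
u(2) = ((-9/2) - 7)/2 = -23/4.
u(3) = ((-23/4) - 7)/2 = -51/8.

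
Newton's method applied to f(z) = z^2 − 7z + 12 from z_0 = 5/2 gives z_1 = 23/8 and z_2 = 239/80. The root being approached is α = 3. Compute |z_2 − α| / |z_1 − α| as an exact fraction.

1/10

z_1 − α = 23/8 − 3 = −1/8, so |z_1 − α| = 1/8.
z_2 − α = 239/80 − 3 = −1/80, so |z_2 − α| = 1/80.
Ratio = (1/80) / (1/8) = 1/10.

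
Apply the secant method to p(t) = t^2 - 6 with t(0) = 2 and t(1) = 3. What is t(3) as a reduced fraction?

22/9

p(2) = -2, p(3) = 3. t(2) = 3 - 3·(3 - 2)/(3 - (-2)) = 12/5.
p(3) = 3, p(12/5) = -6/25. t(3) = (12/5) - (-6/25)·((12/5) - 3)/((-6/25) - 3) = 22/9.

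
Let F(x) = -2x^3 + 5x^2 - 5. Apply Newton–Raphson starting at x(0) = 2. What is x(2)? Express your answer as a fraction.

9/7

F'(x) = -6x^2 + 10x.
F(2) = -1, F'(2) = -4, so x(1) = 2 - (-1)/(-4) = 7/4.
F(7/4) = -13/32, F'(7/4) = -7/8, so x(2) = (7/4) - (-13/32)/(-7/8) = 9/7.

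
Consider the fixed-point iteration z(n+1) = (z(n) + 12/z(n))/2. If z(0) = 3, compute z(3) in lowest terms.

z(1) = (3 + 12/3)/2 = 7/2.
z(2) = (7/2 + 12/(7/2))/2 = 97/28.
z(3) = (97/28 + 12/(97/28))/2 = 18817/5432.

18817/5432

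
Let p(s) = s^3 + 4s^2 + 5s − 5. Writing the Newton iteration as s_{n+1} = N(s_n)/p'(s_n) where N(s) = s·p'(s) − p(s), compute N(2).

37

p'(s) = 3s^2 + 8s + 5.
N(s) = s·p'(s) − p(s) = s·(3s^2 + 8s + 5) − (s^3 + 4s^2 + 5s − 5) = 2s^3 + 4s^2 + 5.
N(2) = 37.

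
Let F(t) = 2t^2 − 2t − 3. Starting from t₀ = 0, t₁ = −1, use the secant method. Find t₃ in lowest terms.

−9/11

F(0) = −3, F(−1) = 1. t₂ = (−1) − 1·((−1) − 0)/(1 − (−3)) = −3/4.
F(−1) = 1, F(−3/4) = −3/8. t₃ = (−3/4) − (−3/8)·((−3/4) − (−1))/((−3/8) − 1) = −9/11.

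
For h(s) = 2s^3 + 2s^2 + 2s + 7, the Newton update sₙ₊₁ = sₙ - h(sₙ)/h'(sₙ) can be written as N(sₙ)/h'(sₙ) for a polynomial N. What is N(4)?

h'(s) = 6s^2 + 4s + 2.
N(s) = s·h'(s) - h(s) = s·(6s^2 + 4s + 2) - (2s^3 + 2s^2 + 2s + 7) = 4s^3 + 2s^2 - 7.
N(4) = 281.

281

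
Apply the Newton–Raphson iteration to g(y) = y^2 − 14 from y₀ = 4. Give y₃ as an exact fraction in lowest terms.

g'(y) = 2y.
g(4) = 2, g'(4) = 8, so y₁ = 4 − 2/8 = 15/4.
g(15/4) = 1/16, g'(15/4) = 15/2, so y₂ = (15/4) − (1/16)/(15/2) = 449/120.
g(449/120) = 1/14400, g'(449/120) = 449/60, so y₃ = (449/120) − (1/14400)/(449/60) = 403201/107760.

403201/107760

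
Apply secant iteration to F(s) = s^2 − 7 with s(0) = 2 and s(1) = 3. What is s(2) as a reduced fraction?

F(2) = −3, F(3) = 2. s(2) = 3 − 2·(3 − 2)/(2 − (−3)) = 13/5.

13/5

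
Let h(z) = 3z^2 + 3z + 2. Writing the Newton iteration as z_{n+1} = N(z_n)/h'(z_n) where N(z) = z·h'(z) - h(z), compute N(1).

h'(z) = 6z + 3.
N(z) = z·h'(z) - h(z) = z·(6z + 3) - (3z^2 + 3z + 2) = 3z^2 - 2.
N(1) = 1.

1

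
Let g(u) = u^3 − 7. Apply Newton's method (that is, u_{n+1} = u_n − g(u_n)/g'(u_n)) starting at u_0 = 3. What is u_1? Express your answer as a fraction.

g'(u) = 3u^2.
g(3) = 20, g'(3) = 27, so u_1 = 3 − 20/27 = 61/27.

61/27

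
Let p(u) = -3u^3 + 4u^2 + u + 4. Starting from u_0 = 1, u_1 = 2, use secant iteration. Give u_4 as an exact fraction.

8905538/4719873

p(1) = 6, p(2) = -2. u_2 = 2 - (-2)·(2 - 1)/((-2) - 6) = 7/4.
p(2) = -2, p(7/4) = 123/64. u_3 = (7/4) - (123/64)·((7/4) - 2)/((123/64) - (-2)) = 470/251.
p(7/4) = 123/64, p(470/251) = 3178074/15813251. u_4 = (470/251) - (3178074/15813251)·((470/251) - (7/4))/((3178074/15813251) - (123/64)) = 8905538/4719873.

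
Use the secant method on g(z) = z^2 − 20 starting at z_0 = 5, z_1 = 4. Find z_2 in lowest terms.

g(5) = 5, g(4) = −4. z_2 = 4 − (−4)·(4 − 5)/((−4) − 5) = 40/9.

40/9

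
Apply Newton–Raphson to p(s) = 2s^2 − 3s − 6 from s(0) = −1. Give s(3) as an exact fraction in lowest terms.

p'(s) = 4s − 3.
p(−1) = −1, p'(−1) = −7, so s(1) = (−1) − (−1)/(−7) = −8/7.
p(−8/7) = 2/49, p'(−8/7) = −53/7, so s(2) = (−8/7) − (2/49)/(−53/7) = −422/371.
p(−422/371) = 8/137641, p'(−422/371) = −2801/371, so s(3) = (−422/371) − (8/137641)/(−2801/371) = −1182014/1039171.

−1182014/1039171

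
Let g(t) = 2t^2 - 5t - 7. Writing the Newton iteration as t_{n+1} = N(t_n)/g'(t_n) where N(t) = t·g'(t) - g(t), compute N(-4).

39

g'(t) = 4t - 5.
N(t) = t·g'(t) - g(t) = t·(4t - 5) - (2t^2 - 5t - 7) = 2t^2 + 7.
N(-4) = 39.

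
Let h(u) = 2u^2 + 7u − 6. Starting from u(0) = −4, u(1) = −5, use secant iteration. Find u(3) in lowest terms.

h(−4) = −2, h(−5) = 9. u(2) = (−5) − 9·((−5) − (−4))/(9 − (−2)) = −46/11.
h(−5) = 9, h(−46/11) = −36/121. u(3) = (−46/11) − (−36/121)·((−46/11) − (−5))/((−36/121) − 9) = −526/125.

−526/125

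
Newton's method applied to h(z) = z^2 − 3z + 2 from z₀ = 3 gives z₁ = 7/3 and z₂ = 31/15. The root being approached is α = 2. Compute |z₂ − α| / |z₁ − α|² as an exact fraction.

z₁ − α = 7/3 − 2 = 1/3, so |z₁ − α| = 1/3.
z₂ − α = 31/15 − 2 = 1/15, so |z₂ − α| = 1/15.
|z₁ − α|² = 1/9.
Ratio = (1/15) / (1/9) = 3/5.

3/5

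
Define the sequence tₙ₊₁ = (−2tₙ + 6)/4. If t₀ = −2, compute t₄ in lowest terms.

t₁ = (−2·(−2) + 6)/4 = 5/2.
t₂ = (−2·(5/2) + 6)/4 = 1/4.
t₃ = (−2·(1/4) + 6)/4 = 11/8.
t₄ = (−2·(11/8) + 6)/4 = 13/16.

13/16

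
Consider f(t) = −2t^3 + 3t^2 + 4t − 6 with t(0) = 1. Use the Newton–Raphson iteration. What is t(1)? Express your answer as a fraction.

5/4

f'(t) = −6t^2 + 6t + 4.
f(1) = −1, f'(1) = 4, so t(1) = 1 − (−1)/4 = 5/4.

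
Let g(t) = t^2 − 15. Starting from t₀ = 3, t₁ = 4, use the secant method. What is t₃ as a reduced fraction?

g(3) = −6, g(4) = 1. t₂ = 4 − 1·(4 − 3)/(1 − (−6)) = 27/7.
g(4) = 1, g(27/7) = −6/49. t₃ = (27/7) − (−6/49)·((27/7) − 4)/((−6/49) − 1) = 213/55.

213/55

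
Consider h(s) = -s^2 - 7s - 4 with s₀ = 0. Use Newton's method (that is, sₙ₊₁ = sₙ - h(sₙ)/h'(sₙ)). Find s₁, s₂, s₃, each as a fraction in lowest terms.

s₁ = -4/7, s₂ = -180/287, s₃ = -297076/473263

h'(s) = -2s - 7.
h(0) = -4, h'(0) = -7, so s₁ = 0 - (-4)/(-7) = -4/7.
h(-4/7) = -16/49, h'(-4/7) = -41/7, so s₂ = (-4/7) - (-16/49)/(-41/7) = -180/287.
h(-180/287) = -256/82369, h'(-180/287) = -1649/287, so s₃ = (-180/287) - (-256/82369)/(-1649/287) = -297076/473263.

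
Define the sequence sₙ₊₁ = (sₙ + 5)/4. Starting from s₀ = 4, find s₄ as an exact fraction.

s₁ = (4 + 5)/4 = 9/4.
s₂ = ((9/4) + 5)/4 = 29/16.
s₃ = ((29/16) + 5)/4 = 109/64.
s₄ = ((109/64) + 5)/4 = 429/256.

429/256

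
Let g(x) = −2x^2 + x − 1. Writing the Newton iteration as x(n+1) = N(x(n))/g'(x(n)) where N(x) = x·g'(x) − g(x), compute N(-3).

g'(x) = −4x + 1.
N(x) = x·g'(x) − g(x) = x·(−4x + 1) − (−2x^2 + x − 1) = −2x^2 + 1.
N(-3) = −17.

−17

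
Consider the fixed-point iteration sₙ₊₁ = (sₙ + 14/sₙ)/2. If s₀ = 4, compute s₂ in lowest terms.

s₁ = (4 + 14/4)/2 = 15/4.
s₂ = (15/4 + 14/(15/4))/2 = 449/120.

449/120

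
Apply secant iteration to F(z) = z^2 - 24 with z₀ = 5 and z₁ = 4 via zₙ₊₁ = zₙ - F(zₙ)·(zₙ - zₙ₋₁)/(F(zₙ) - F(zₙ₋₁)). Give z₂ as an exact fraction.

44/9

F(5) = 1, F(4) = -8. z₂ = 4 - (-8)·(4 - 5)/((-8) - 1) = 44/9.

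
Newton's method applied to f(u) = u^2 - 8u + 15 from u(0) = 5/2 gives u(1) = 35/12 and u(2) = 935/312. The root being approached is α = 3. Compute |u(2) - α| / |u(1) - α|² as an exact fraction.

u(1) - α = 35/12 - 3 = -1/12, so |u(1) - α| = 1/12.
u(2) - α = 935/312 - 3 = -1/312, so |u(2) - α| = 1/312.
|u(1) - α|² = 1/144.
Ratio = (1/312) / (1/144) = 6/13.

6/13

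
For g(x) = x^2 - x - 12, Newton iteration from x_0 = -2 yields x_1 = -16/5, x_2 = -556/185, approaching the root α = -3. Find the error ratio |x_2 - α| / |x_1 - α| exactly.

x_1 - α = -16/5 - (-3) = -16/5 + 3 = -1/5, so |x_1 - α| = 1/5.
x_2 - α = -556/185 - (-3) = -556/185 + 3 = -1/185, so |x_2 - α| = 1/185.
Ratio = (1/185) / (1/5) = 1/37.

1/37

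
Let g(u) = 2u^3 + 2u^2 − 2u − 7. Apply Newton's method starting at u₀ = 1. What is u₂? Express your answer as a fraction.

3769/2604

g'(u) = 6u^2 + 4u − 2.
g(1) = −5, g'(1) = 8, so u₁ = 1 − (−5)/8 = 13/8.
g(13/8) = 925/256, g'(13/8) = 651/32, so u₂ = (13/8) − (925/256)/(651/32) = 3769/2604.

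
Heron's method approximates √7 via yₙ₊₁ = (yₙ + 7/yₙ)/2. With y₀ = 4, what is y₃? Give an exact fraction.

y₁ = (4 + 7/4)/2 = 23/8.
y₂ = (23/8 + 7/(23/8))/2 = 977/368.
y₃ = (977/368 + 7/(977/368))/2 = 1902497/719072.

1902497/719072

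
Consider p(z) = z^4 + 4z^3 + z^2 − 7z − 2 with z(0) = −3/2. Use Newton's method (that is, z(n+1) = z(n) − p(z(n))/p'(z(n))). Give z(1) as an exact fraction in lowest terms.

−121/56

p'(z) = 4z^3 + 12z^2 + 2z − 7.
p(−3/2) = 37/16, p'(−3/2) = 7/2, so z(1) = (−3/2) − (37/16)/(7/2) = −121/56.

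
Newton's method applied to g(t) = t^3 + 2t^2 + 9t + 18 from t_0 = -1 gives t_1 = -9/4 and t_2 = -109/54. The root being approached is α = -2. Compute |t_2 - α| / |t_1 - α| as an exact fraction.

2/27

t_1 - α = -9/4 - (-2) = -9/4 + 2 = -1/4, so |t_1 - α| = 1/4.
t_2 - α = -109/54 - (-2) = -109/54 + 2 = -1/54, so |t_2 - α| = 1/54.
Ratio = (1/54) / (1/4) = 2/27.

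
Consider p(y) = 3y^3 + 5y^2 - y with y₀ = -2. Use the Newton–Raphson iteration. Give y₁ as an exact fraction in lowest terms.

p'(y) = 9y^2 + 10y - 1.
p(-2) = -2, p'(-2) = 15, so y₁ = (-2) - (-2)/15 = -28/15.

-28/15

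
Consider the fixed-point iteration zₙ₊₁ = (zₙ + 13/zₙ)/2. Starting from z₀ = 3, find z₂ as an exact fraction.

119/33

z₁ = (3 + 13/3)/2 = 11/3.
z₂ = (11/3 + 13/(11/3))/2 = 119/33.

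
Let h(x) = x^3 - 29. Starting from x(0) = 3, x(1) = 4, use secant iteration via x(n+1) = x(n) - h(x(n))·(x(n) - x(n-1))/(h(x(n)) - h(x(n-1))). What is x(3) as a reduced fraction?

h(3) = -2, h(4) = 35. x(2) = 4 - 35·(4 - 3)/(35 - (-2)) = 113/37.
h(4) = 35, h(113/37) = -26040/50653. x(3) = (113/37) - (-26040/50653)·((113/37) - 4)/((-26040/50653) - 35) = 157673/51397.

157673/51397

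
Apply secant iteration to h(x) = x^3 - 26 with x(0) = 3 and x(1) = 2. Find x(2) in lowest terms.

h(3) = 1, h(2) = -18. x(2) = 2 - (-18)·(2 - 3)/((-18) - 1) = 56/19.

56/19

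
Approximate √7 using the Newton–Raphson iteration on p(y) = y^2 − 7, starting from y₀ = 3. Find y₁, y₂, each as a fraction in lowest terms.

p'(y) = 2y.
p(3) = 2, p'(3) = 6, so y₁ = 3 − 2/6 = 8/3.
p(8/3) = 1/9, p'(8/3) = 16/3, so y₂ = (8/3) − (1/9)/(16/3) = 127/48.

y₁ = 8/3, y₂ = 127/48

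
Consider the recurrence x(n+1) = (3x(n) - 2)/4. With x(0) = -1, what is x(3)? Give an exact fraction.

x(1) = (3·(-1) - 2)/4 = -5/4.
x(2) = (3·(-5/4) - 2)/4 = -23/16.
x(3) = (3·(-23/16) - 2)/4 = -101/64.

-101/64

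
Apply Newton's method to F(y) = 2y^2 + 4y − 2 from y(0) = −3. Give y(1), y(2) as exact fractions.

y(1) = −5/2, y(2) = −29/12

F'(y) = 4y + 4.
F(−3) = 4, F'(−3) = −8, so y(1) = (−3) − 4/(−8) = −5/2.
F(−5/2) = 1/2, F'(−5/2) = −6, so y(2) = (−5/2) − (1/2)/(−6) = −29/12.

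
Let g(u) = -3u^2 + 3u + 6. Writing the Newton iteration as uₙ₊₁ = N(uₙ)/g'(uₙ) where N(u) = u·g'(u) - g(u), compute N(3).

g'(u) = -6u + 3.
N(u) = u·g'(u) - g(u) = u·(-6u + 3) - (-3u^2 + 3u + 6) = -3u^2 - 6.
N(3) = -33.

-33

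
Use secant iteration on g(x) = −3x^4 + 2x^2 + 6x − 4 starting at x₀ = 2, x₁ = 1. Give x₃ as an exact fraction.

41878/29899

g(2) = −32, g(1) = 1. x₂ = 1 − 1·(1 − 2)/(1 − (−32)) = 34/33.
g(1) = 1, g(34/33) = 365408/395307. x₃ = (34/33) − (365408/395307)·((34/33) − 1)/((365408/395307) − 1) = 41878/29899.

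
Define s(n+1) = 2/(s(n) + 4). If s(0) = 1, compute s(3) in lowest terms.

s(1) = 2/(1 + 4) = 2/5.
s(2) = 2/(2/5 + 4) = 5/11.
s(3) = 2/(5/11 + 4) = 22/49.

22/49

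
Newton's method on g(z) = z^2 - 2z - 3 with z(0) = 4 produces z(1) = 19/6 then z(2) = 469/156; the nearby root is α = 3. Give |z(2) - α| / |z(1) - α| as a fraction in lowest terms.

z(1) - α = 19/6 - 3 = 1/6, so |z(1) - α| = 1/6.
z(2) - α = 469/156 - 3 = 1/156, so |z(2) - α| = 1/156.
Ratio = (1/156) / (1/6) = 1/26.

1/26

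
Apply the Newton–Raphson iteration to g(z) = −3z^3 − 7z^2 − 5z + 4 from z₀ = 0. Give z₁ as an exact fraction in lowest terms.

g'(z) = −9z^2 − 14z − 5.
g(0) = 4, g'(0) = −5, so z₁ = 0 − 4/(−5) = 4/5.

4/5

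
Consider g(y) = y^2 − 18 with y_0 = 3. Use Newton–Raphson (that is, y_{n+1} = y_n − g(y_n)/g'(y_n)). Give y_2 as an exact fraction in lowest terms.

g'(y) = 2y.
g(3) = −9, g'(3) = 6, so y_1 = 3 − (−9)/6 = 9/2.
g(9/2) = 9/4, g'(9/2) = 9, so y_2 = (9/2) − (9/4)/9 = 17/4.

17/4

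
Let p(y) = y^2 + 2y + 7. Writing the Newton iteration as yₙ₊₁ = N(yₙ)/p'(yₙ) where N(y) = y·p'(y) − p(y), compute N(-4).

9

p'(y) = 2y + 2.
N(y) = y·p'(y) − p(y) = y·(2y + 2) − (y^2 + 2y + 7) = y^2 − 7.
N(-4) = 9.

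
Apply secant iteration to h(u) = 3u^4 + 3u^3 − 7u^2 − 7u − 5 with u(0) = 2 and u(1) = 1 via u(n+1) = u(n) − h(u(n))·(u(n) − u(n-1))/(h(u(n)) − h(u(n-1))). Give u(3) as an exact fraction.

91669/36797

h(2) = 25, h(1) = −13. u(2) = 1 − (−13)·(1 − 2)/((−13) − 25) = 51/38.
h(1) = −13, h(51/38) = −20888075/2085136. u(3) = (51/38) − (−20888075/2085136)·((51/38) − 1)/((−20888075/2085136) − (−13)) = 91669/36797.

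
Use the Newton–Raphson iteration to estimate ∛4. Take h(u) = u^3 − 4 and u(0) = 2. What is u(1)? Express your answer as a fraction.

5/3

h'(u) = 3u^2.
h(2) = 4, h'(2) = 12, so u(1) = 2 − 4/12 = 5/3.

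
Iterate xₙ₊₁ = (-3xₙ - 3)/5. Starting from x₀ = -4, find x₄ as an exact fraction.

-528/625

x₁ = (-3·(-4) - 3)/5 = 9/5.
x₂ = (-3·(9/5) - 3)/5 = -42/25.
x₃ = (-3·(-42/25) - 3)/5 = 51/125.
x₄ = (-3·(51/125) - 3)/5 = -528/625.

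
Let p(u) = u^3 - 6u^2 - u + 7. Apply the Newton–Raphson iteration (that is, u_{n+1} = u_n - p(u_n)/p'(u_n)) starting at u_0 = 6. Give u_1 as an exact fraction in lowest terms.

209/35

p'(u) = 3u^2 - 12u - 1.
p(6) = 1, p'(6) = 35, so u_1 = 6 - 1/35 = 209/35.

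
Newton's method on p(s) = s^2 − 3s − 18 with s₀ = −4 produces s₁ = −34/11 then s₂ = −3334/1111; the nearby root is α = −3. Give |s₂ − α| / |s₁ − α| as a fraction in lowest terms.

s₁ − α = −34/11 − (−3) = −34/11 + 3 = −1/11, so |s₁ − α| = 1/11.
s₂ − α = −3334/1111 − (−3) = −3334/1111 + 3 = −1/1111, so |s₂ − α| = 1/1111.
Ratio = (1/1111) / (1/11) = 1/101.

1/101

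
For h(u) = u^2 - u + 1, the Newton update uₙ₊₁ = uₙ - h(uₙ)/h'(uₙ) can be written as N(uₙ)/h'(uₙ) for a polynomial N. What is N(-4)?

15

h'(u) = 2u - 1.
N(u) = u·h'(u) - h(u) = u·(2u - 1) - (u^2 - u + 1) = u^2 - 1.
N(-4) = 15.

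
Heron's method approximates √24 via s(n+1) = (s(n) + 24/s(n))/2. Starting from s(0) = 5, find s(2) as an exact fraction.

s(1) = (5 + 24/5)/2 = 49/10.
s(2) = (49/10 + 24/(49/10))/2 = 4801/980.

4801/980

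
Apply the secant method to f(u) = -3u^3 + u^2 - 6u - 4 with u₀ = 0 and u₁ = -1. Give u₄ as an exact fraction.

-676463/1246538

f(0) = -4, f(-1) = 6. u₂ = (-1) - 6·((-1) - 0)/(6 - (-4)) = -2/5.
f(-1) = 6, f(-2/5) = -156/125. u₃ = (-2/5) - (-156/125)·((-2/5) - (-1))/((-156/125) - 6) = -76/151.
f(-2/5) = -156/125, f(-76/151) = -1185444/3442951. u₄ = (-76/151) - (-1185444/3442951)·((-76/151) - (-2/5))/((-1185444/3442951) - (-156/125)) = -676463/1246538.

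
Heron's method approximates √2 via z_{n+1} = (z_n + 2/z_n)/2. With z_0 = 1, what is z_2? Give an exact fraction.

17/12

z_1 = (1 + 2/1)/2 = 3/2.
z_2 = (3/2 + 2/(3/2))/2 = 17/12.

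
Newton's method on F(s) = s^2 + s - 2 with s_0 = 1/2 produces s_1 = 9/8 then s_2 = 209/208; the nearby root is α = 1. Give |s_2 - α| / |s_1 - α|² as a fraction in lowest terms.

s_1 - α = 9/8 - 1 = 1/8, so |s_1 - α| = 1/8.
s_2 - α = 209/208 - 1 = 1/208, so |s_2 - α| = 1/208.
|s_1 - α|² = 1/64.
Ratio = (1/208) / (1/64) = 4/13.

4/13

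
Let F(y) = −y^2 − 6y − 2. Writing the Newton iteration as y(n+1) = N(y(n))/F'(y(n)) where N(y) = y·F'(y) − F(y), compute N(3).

F'(y) = −2y − 6.
N(y) = y·F'(y) − F(y) = y·(−2y − 6) − (−y^2 − 6y − 2) = −y^2 + 2.
N(3) = −7.

−7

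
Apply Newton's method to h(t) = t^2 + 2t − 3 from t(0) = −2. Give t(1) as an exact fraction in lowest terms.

h'(t) = 2t + 2.
h(−2) = −3, h'(−2) = −2, so t(1) = (−2) − (−3)/(−2) = −7/2.

−7/2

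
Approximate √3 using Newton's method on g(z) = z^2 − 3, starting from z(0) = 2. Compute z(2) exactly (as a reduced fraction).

97/56

g'(z) = 2z.
g(2) = 1, g'(2) = 4, so z(1) = 2 − 1/4 = 7/4.
g(7/4) = 1/16, g'(7/4) = 7/2, so z(2) = (7/4) − (1/16)/(7/2) = 97/56.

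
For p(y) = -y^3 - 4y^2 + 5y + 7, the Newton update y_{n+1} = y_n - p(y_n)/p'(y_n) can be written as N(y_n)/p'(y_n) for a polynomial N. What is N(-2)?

p'(y) = -3y^2 - 8y + 5.
N(y) = y·p'(y) - p(y) = y·(-3y^2 - 8y + 5) - (-y^3 - 4y^2 + 5y + 7) = -2y^3 - 4y^2 - 7.
N(-2) = -7.

-7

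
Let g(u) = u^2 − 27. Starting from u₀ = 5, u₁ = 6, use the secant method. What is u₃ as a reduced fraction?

213/41

g(5) = −2, g(6) = 9. u₂ = 6 − 9·(6 − 5)/(9 − (−2)) = 57/11.
g(6) = 9, g(57/11) = −18/121. u₃ = (57/11) − (−18/121)·((57/11) − 6)/((−18/121) − 9) = 213/41.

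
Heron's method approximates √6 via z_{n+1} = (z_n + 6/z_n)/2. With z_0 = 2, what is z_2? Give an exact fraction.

z_1 = (2 + 6/2)/2 = 5/2.
z_2 = (5/2 + 6/(5/2))/2 = 49/20.

49/20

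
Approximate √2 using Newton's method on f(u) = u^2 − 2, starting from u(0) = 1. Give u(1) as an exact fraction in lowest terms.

f'(u) = 2u.
f(1) = −1, f'(1) = 2, so u(1) = 1 − (−1)/2 = 3/2.

3/2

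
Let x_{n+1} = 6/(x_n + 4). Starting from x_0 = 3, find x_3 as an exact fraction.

x_1 = 6/(3 + 4) = 6/7.
x_2 = 6/(6/7 + 4) = 21/17.
x_3 = 6/(21/17 + 4) = 102/89.

102/89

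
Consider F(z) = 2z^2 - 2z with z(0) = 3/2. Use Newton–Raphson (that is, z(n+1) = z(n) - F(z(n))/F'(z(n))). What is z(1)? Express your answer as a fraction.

F'(z) = 4z - 2.
F(3/2) = 3/2, F'(3/2) = 4, so z(1) = (3/2) - (3/2)/4 = 9/8.

9/8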